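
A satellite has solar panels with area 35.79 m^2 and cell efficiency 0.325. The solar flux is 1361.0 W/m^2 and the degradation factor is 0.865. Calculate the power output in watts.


P = area * eta * S * degradation
P = 35.79 * 0.325 * 1361.0 * 0.865
P = 13693.6522 W

13693.6522 W


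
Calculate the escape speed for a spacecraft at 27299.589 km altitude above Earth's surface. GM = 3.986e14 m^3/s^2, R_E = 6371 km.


r = 6371.0 + 27299.589 = 33670.5890 km = 3.3670589e+07 m
v_esc = sqrt(2*mu/r) = sqrt(2*3.986e14 / 3.3670589e+07)
v_esc = 4865.8452 m/s = 4.8658 km/s

4.8658 km/s


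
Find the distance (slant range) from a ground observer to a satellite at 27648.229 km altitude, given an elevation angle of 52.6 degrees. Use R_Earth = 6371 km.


h = 27648.229 km, el = 52.6 deg
d = -R_E*sin(el) + sqrt((R_E*sin(el))^2 + 2*R_E*h + h^2)
d = -6371.0000*sin(0.9180432) + sqrt((6371.0000*0.7944146)^2 + 2*6371.0000*27648.229 + 27648.229^2)
d = 28737.2194 km

28737.2194 km


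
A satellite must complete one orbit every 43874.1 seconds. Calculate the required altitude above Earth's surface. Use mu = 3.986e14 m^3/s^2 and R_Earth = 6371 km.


T = 43874.1 s
r = (mu*T^2/(4*pi^2))^(1/3) = (3.986e14 * 43874.1^2 / (4*pi^2))^(1/3)
r = 2.6886318e+07 m = 26886.3181 km
alt = r - R_E = 26886.3181 - 6371 = 20515.3181 km

20515.3181 km


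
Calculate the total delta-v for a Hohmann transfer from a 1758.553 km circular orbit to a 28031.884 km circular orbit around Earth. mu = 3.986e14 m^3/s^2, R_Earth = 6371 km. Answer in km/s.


r1 = 8129.5530 km = 8.129553e+06 m
r2 = 34402.8840 km = 3.4402884e+07 m
dv1 = sqrt(mu/r1)*(sqrt(2*r2/(r1+r2)) - 1) = 1903.8878 m/s
dv2 = sqrt(mu/r2)*(1 - sqrt(2*r1/(r1+r2))) = 1299.3055 m/s
total dv = |dv1| + |dv2| = 1903.8878 + 1299.3055 = 3203.1933 m/s = 3.2032 km/s

3.2032 km/s


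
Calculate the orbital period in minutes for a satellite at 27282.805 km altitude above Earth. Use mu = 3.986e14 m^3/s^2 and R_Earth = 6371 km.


r = 33653.8050 km = 3.3653805e+07 m
T = 2*pi*sqrt(r^3/mu) = 2*pi*sqrt(3.8115579e+22 / 3.986e14)
T = 61441.5951 s = 1024.0266 min

1024.0266 minutes


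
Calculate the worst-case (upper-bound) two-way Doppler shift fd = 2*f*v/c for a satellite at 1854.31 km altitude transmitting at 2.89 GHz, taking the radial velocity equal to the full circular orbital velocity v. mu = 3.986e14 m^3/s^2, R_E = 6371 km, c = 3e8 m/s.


r = 8.22531e+06 m
v = sqrt(mu/r) = 6961.3346 m/s (worst-case radial velocity)
f = 2.89 GHz = 2.89e+09 Hz
fd = 2*f*v/c = 2*2.89e+09*6961.3346/3.0e+08
fd = 134121.7136 Hz

134121.7136 Hz


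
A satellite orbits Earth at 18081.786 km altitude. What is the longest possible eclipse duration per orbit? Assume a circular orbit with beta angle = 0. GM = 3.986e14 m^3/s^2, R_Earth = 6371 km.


r = 24452.7860 km
T = 634.2383 min
Eclipse fraction = arcsin(R_E/r)/pi = arcsin(6371.0000/24452.7860)/pi
= arcsin(0.2605429)/pi = 0.08390155
Eclipse duration = 0.08390155 * 634.2383 = 53.2136 min

53.2136 minutes


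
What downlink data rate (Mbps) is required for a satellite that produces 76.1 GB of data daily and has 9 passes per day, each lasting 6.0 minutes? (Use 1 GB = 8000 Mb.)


total contact time = 9 * 6.0 * 60 = 3240.0000 s
data = 76.1 GB = 608800.0000 Mb
rate = 608800.0000 / 3240.0000 = 187.9012 Mbps

187.9012 Mbps


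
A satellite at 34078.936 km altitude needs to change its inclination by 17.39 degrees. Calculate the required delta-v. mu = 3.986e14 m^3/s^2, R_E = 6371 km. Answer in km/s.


r = 40449.9360 km = 4.0449936e+07 m
V = sqrt(mu/r) = 3139.1331 m/s
di = 17.39 deg = 0.3035128 rad
dV = 2*V*sin(di/2) = 2*3139.1331*sin(0.1517564)
dV = 949.1141 m/s = 0.9491141 km/s

0.9491 km/s


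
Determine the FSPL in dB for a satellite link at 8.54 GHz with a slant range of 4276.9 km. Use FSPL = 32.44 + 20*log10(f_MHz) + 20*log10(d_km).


f = 8.54 GHz = 8540.0000 MHz
d = 4276.9 km
FSPL = 32.44 + 20*log10(8540.0000) + 20*log10(4276.9)
FSPL = 32.44 + 78.6292 + 72.6226
FSPL = 183.6917 dB

183.6917 dB


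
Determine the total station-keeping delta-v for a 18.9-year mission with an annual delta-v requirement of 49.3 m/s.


dV = rate * years = 49.3 * 18.9
dV = 931.7700 m/s

931.7700 m/s


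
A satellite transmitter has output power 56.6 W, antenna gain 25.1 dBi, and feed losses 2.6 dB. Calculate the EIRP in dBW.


Pt = 56.6 W = 17.5282 dBW
EIRP = Pt_dBW + Gt - losses = 17.5282 + 25.1 - 2.6 = 40.0282 dBW

40.0282 dBW


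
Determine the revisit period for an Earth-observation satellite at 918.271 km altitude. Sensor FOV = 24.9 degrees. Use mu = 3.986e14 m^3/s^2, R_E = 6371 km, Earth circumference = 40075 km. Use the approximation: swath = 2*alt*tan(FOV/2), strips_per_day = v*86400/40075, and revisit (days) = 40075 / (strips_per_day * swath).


swath = 2*918.271*tan(0.2172935) = 405.4704 km
v = sqrt(mu/r) = 7394.8028 m/s = 7.3948 km/s
strips/day = v*86400/40075 = 7.3948*86400/40075 = 15.9429
coverage/day = strips * swath = 15.9429 * 405.4704 = 6464.3669 km
revisit = 40075 / 6464.3669 = 6.1994 days

6.1994 days


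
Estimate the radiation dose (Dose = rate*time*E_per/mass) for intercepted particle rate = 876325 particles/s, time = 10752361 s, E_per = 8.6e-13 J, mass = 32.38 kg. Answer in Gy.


Total energy deposited = rate * time * E_per
  = 876325 * 10752361 * 8.6e-13 = 8.1034 J
Dose = E_total / mass = 8.1034 / 32.38
Dose = 0.2502595 Gy

0.2503 Gy


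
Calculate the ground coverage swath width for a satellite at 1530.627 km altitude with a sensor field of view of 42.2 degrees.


FOV = 42.2 deg = 0.7365289 rad
swath = 2 * alt * tan(FOV/2) = 2 * 1530.627 * tan(0.3682645)
swath = 2 * 1530.627 * 0.3858679
swath = 1181.2396 km

1181.2396 km


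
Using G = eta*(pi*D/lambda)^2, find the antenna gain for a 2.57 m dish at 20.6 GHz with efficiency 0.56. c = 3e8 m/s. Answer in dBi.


lambda = c/f = 3e8 / 2.06e+10 = 0.01456311 m
G = eta*(pi*D/lambda)^2 = 0.56*(pi*2.57/0.01456311)^2
G = 172125.7915 (linear)
G = 10*log10(172125.7915) = 52.3585 dBi

52.3585 dBi


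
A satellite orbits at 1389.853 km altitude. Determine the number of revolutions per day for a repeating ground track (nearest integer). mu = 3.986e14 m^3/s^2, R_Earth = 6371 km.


r = 7.760853e+06 m
T = 2*pi*sqrt(r^3/mu) = 6804.1739 s = 113.4029 min
revs/day = 1440 / 113.4029 = 12.6981
Rounded: 13 revolutions per day

13 revolutions per day


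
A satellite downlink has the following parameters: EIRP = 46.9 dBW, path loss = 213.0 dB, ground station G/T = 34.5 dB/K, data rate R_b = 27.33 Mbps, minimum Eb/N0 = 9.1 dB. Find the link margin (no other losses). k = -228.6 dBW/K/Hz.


C/N0 = EIRP - FSPL + G/T - k = 46.9 - 213.0 + 34.5 - (-228.6)
C/N0 = 97.0000 dB-Hz
R_b = 27.33 Mbps = 2.733e+07 bps -> 10*log10(R_b) = 74.3664 dB-Hz
Eb/N0 = C/N0 - 10*log10(R_b) = 97.0000 - 74.3664 = 22.6336 dB
Margin = Eb/N0 - Eb/N0_req = 22.6336 - 9.1 = 13.5336 dB (link closes)

13.5336 dB


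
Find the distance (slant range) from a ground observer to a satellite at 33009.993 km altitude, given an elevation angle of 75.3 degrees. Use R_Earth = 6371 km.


h = 33009.993 km, el = 75.3 deg
d = -R_E*sin(el) + sqrt((R_E*sin(el))^2 + 2*R_E*h + h^2)
d = -6371.0000*sin(1.3142) + sqrt((6371.0000*0.9672678)^2 + 2*6371.0000*33009.993 + 33009.993^2)
d = 33185.3315 km

33185.3315 km


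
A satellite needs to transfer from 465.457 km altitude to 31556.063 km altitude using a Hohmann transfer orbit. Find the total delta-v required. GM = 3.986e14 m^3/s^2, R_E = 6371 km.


r1 = 6836.4570 km = 6.836457e+06 m
r2 = 37927.0630 km = 3.7927063e+07 m
dv1 = sqrt(mu/r1)*(sqrt(2*r2/(r1+r2)) - 1) = 2304.0928 m/s
dv2 = sqrt(mu/r2)*(1 - sqrt(2*r1/(r1+r2))) = 1450.1701 m/s
total dv = |dv1| + |dv2| = 2304.0928 + 1450.1701 = 3754.2628 m/s = 3.7543 km/s

3.7543 km/s


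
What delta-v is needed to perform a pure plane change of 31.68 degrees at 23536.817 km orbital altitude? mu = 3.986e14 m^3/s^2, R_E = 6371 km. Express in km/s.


r = 29907.8170 km = 2.9907817e+07 m
V = sqrt(mu/r) = 3650.7012 m/s
di = 31.68 deg = 0.5529203 rad
dV = 2*V*sin(di/2) = 2*3650.7012*sin(0.2764602)
dV = 1992.9319 m/s = 1.9929 km/s

1.9929 km/s


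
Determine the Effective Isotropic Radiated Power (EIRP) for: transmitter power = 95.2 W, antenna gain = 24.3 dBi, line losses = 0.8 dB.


Pt = 95.2 W = 19.7864 dBW
EIRP = Pt_dBW + Gt - losses = 19.7864 + 24.3 - 0.8 = 43.2864 dBW

43.2864 dBW


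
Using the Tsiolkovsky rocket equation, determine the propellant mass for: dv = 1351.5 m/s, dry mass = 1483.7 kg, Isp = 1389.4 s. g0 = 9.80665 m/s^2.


ve = Isp * g0 = 1389.4 * 9.80665 = 13625.359510 m/s
mass ratio = exp(dv/ve) = exp(1351.5/13625.359510) = 1.10427614
m_prop = m_dry * (mr - 1) = 1483.7 * (1.10427614 - 1)
m_prop = 154.7145 kg

154.7145 kg


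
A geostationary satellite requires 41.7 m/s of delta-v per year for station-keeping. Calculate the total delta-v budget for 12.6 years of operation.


dV = rate * years = 41.7 * 12.6
dV = 525.4200 m/s

525.4200 m/s


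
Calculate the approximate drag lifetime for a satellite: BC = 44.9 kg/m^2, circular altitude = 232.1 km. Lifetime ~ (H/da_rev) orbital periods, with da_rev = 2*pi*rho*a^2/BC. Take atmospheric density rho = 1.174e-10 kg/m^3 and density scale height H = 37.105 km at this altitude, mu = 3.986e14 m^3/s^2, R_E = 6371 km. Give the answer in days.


a = R_E + alt = 6603.1000 km = 6.6031e+06 m
da_rev = 2*pi*rho*a^2/BC = 2*pi*1.174e-10*(6.6031e+06)^2/44.9 = 716.303995 m per revolution
N = H/da_rev = 37105.0000 m / 716.303995 m = 51.8006 revolutions
P = 2*pi*sqrt(a^3/mu) = 5339.8989 s
lifetime = N*P = 51.8006 * 5339.8989 = 276610.1394 s = 3.2015 days

3.2015 days


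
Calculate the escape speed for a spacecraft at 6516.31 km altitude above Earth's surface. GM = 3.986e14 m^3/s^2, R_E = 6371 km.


r = 6371.0 + 6516.31 = 12887.3100 km = 1.288731e+07 m
v_esc = sqrt(2*mu/r) = sqrt(2*3.986e14 / 1.288731e+07)
v_esc = 7865.0685 m/s = 7.8651 km/s

7.8651 km/s


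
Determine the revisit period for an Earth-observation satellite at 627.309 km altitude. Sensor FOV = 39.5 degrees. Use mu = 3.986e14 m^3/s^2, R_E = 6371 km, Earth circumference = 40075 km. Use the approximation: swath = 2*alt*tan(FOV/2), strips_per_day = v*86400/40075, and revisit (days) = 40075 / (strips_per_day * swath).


swath = 2*627.309*tan(0.3447025) = 450.4539 km
v = sqrt(mu/r) = 7546.9607 m/s = 7.5470 km/s
strips/day = v*86400/40075 = 7.5470*86400/40075 = 16.2709
coverage/day = strips * swath = 16.2709 * 450.4539 = 7329.3024 km
revisit = 40075 / 7329.3024 = 5.4678 days

5.4678 days


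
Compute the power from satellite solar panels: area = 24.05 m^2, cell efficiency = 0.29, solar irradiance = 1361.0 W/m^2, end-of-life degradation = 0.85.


P = area * eta * S * degradation
P = 24.05 * 0.29 * 1361.0 * 0.85
P = 8068.4503 W

8068.4503 W


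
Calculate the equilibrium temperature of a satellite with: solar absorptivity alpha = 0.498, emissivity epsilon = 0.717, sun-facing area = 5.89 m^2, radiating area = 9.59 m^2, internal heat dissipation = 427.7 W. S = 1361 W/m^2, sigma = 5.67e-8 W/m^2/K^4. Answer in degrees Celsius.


Numerator = alpha*S*A_sun + Q_int = 0.498*1361*5.89 + 427.7 = 4419.8124 W
Denominator = eps*sigma*A_rad = 0.717*5.67e-8*9.59 = 3.898709e-07 W/K^4
T^4 = 1.1336605e+10 K^4
T = 326.3028 K = 53.1528 C

53.1528 degrees Celsius


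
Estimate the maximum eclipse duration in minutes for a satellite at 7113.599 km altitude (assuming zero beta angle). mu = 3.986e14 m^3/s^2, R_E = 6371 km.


r = 13484.5990 km
T = 259.7270 min
Eclipse fraction = arcsin(R_E/r)/pi = arcsin(6371.0000/13484.5990)/pi
= arcsin(0.4724649)/pi = 0.1566357
Eclipse duration = 0.1566357 * 259.7270 = 40.6825 min

40.6825 minutes


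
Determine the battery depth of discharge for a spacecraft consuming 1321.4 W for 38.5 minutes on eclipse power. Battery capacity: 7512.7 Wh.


E_used = P * t / 60 = 1321.4 * 38.5 / 60 = 847.8983 Wh
DOD = E_used / E_total * 100 = 847.8983 / 7512.7 * 100
DOD = 11.2862 %

11.2862 %


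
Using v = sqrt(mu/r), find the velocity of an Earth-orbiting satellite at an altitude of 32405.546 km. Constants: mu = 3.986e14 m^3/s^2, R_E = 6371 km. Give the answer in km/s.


r = R_E + alt = 6371.0 + 32405.546 = 38776.5460 km = 3.8776546e+07 m
v = sqrt(mu/r) = sqrt(3.986e14 / 3.8776546e+07) = 3206.1518 m/s = 3.2062 km/s

3.2062 km/s


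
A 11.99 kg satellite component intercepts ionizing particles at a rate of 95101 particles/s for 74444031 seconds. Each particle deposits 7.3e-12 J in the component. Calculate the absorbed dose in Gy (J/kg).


Total energy deposited = rate * time * E_per
  = 95101 * 74444031 * 7.3e-12 = 51.6818 J
Dose = E_total / mass = 51.6818 / 11.99
Dose = 4.3104 Gy

4.3104 Gy


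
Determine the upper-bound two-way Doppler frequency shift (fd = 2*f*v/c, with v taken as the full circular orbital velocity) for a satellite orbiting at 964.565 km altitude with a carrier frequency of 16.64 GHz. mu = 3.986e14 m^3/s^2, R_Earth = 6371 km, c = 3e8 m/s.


r = 7.335565e+06 m
v = sqrt(mu/r) = 7371.4320 m/s (worst-case radial velocity)
f = 16.64 GHz = 1.664e+10 Hz
fd = 2*f*v/c = 2*1.664e+10*7371.4320/3.0e+08
fd = 817737.5208 Hz

817737.5208 Hz


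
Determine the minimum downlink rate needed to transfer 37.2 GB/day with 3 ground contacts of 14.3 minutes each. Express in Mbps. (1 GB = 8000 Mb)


total contact time = 3 * 14.3 * 60 = 2574.0000 s
data = 37.2 GB = 297600.0000 Mb
rate = 297600.0000 / 2574.0000 = 115.6177 Mbps

115.6177 Mbps


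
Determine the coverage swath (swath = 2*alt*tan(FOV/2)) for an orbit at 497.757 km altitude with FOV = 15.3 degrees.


FOV = 15.3 deg = 0.2670354 rad
swath = 2 * alt * tan(FOV/2) = 2 * 497.757 * tan(0.1335177)
swath = 2 * 497.757 * 0.1343168
swath = 133.7142 km

133.7142 km


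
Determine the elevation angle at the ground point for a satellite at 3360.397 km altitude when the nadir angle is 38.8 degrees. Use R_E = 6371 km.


r = R_E + alt = 9731.3970 km
Law of sines in the satellite / Earth-center / ground-point triangle:
  sin(nadir)/R_E = sin(90 + el)/r  =>  cos(el) = (r/R_E)*sin(nadir)
cos(el) = (9731.3970 / 6371.0000) * sin(38.8 deg) = 0.9571073
el = arccos(0.9571073) = 16.8420 deg
(Earth-central angle = 90 - nadir - el = 34.3580 deg)

16.8420 degrees


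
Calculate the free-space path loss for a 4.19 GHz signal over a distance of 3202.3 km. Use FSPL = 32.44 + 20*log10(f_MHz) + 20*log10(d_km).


f = 4.19 GHz = 4190.0000 MHz
d = 3202.3 km
FSPL = 32.44 + 20*log10(4190.0000) + 20*log10(3202.3)
FSPL = 32.44 + 72.4443 + 70.1092
FSPL = 174.9935 dB

174.9935 dB


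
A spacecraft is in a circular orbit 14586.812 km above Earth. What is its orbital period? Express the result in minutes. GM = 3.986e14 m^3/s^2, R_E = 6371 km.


r = 20957.8120 km = 2.0957812e+07 m
T = 2*pi*sqrt(r^3/mu) = 2*pi*sqrt(9.2052973e+21 / 3.986e14)
T = 30194.6592 s = 503.2443 min

503.2443 minutes


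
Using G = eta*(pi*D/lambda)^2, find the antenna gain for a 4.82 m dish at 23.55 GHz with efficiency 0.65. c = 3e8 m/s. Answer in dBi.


lambda = c/f = 3e8 / 2.355e+10 = 0.01273885 m
G = eta*(pi*D/lambda)^2 = 0.65*(pi*4.82/0.01273885)^2
G = 918430.9109 (linear)
G = 10*log10(918430.9109) = 59.6305 dBi

59.6305 dBi


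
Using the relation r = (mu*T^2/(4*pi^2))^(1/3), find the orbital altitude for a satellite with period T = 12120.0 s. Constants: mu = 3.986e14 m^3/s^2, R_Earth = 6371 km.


T = 12120.0 s
r = (mu*T^2/(4*pi^2))^(1/3) = (3.986e14 * 12120.0^2 / (4*pi^2))^(1/3)
r = 1.1404098e+07 m = 11404.0978 km
alt = r - R_E = 11404.0978 - 6371 = 5033.0978 km

5033.0978 km


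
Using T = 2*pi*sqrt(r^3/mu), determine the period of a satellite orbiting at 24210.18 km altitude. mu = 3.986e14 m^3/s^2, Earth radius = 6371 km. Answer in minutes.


r = 30581.1800 km = 3.058118e+07 m
T = 2*pi*sqrt(r^3/mu) = 2*pi*sqrt(2.8599782e+22 / 3.986e14)
T = 53222.1702 s = 887.0362 min

887.0362 minutes


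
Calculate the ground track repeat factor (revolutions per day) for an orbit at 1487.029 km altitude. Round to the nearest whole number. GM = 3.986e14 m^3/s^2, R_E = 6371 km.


r = 7.858029e+06 m
T = 2*pi*sqrt(r^3/mu) = 6932.3688 s = 115.5395 min
revs/day = 1440 / 115.5395 = 12.4633
Rounded: 12 revolutions per day

12 revolutions per day


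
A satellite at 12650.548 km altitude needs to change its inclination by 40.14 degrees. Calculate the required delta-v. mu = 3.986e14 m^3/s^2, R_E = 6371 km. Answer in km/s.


r = 19021.5480 km = 1.9021548e+07 m
V = sqrt(mu/r) = 4577.6830 m/s
di = 40.14 deg = 0.7005752 rad
dV = 2*V*sin(di/2) = 2*4577.6830*sin(0.3502876)
dV = 3141.8281 m/s = 3.1418 km/s

3.1418 km/s


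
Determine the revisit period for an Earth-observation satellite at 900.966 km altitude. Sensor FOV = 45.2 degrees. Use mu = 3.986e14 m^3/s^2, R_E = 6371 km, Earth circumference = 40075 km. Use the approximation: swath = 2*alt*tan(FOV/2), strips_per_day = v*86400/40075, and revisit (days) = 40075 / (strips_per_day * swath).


swath = 2*900.966*tan(0.3944444) = 750.0719 km
v = sqrt(mu/r) = 7403.5963 m/s = 7.4036 km/s
strips/day = v*86400/40075 = 7.4036*86400/40075 = 15.9618
coverage/day = strips * swath = 15.9618 * 750.0719 = 11972.5272 km
revisit = 40075 / 11972.5272 = 3.3472 days

3.3472 days


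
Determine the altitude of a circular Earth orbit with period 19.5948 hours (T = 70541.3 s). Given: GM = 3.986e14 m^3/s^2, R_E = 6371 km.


T = 70541.3 s
r = (mu*T^2/(4*pi^2))^(1/3) = (3.986e14 * 70541.3^2 / (4*pi^2))^(1/3)
r = 3.6899586e+07 m = 36899.5859 km
alt = r - R_E = 36899.5859 - 6371 = 30528.5859 km

30528.5859 km


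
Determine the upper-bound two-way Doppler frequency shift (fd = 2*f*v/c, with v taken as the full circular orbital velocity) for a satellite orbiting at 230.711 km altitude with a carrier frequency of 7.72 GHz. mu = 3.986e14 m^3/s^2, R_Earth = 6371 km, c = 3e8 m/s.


r = 6.601711e+06 m
v = sqrt(mu/r) = 7770.3466 m/s (worst-case radial velocity)
f = 7.72 GHz = 7.72e+09 Hz
fd = 2*f*v/c = 2*7.72e+09*7770.3466/3.0e+08
fd = 399913.8400 Hz

399913.8400 Hz


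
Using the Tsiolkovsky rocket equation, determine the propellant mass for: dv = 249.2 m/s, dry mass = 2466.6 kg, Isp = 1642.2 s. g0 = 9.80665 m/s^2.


ve = Isp * g0 = 1642.2 * 9.80665 = 16104.480630 m/s
mass ratio = exp(dv/ve) = exp(249.2/16104.480630) = 1.01559430
m_prop = m_dry * (mr - 1) = 2466.6 * (1.01559430 - 1)
m_prop = 38.4649 kg

38.4649 kg


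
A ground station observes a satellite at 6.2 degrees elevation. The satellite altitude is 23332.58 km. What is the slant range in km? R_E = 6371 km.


h = 23332.58 km, el = 6.2 deg
d = -R_E*sin(el) + sqrt((R_E*sin(el))^2 + 2*R_E*h + h^2)
d = -6371.0000*sin(0.1082104) + sqrt((6371.0000*0.1079994)^2 + 2*6371.0000*23332.58 + 23332.58^2)
d = 28332.3850 km

28332.3850 km


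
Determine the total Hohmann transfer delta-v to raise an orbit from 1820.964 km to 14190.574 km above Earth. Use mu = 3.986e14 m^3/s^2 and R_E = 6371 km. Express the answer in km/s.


r1 = 8191.9640 km = 8.191964e+06 m
r2 = 20561.5740 km = 2.0561574e+07 m
dv1 = sqrt(mu/r1)*(sqrt(2*r2/(r1+r2)) - 1) = 1366.5494 m/s
dv2 = sqrt(mu/r2)*(1 - sqrt(2*r1/(r1+r2))) = 1079.3543 m/s
total dv = |dv1| + |dv2| = 1366.5494 + 1079.3543 = 2445.9037 m/s = 2.4459 km/s

2.4459 km/s


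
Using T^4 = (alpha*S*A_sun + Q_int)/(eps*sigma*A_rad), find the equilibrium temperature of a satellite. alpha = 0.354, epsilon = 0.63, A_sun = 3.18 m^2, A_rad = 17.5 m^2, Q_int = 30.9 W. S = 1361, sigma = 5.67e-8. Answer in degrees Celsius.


Numerator = alpha*S*A_sun + Q_int = 0.354*1361*3.18 + 30.9 = 1563.0049 W
Denominator = eps*sigma*A_rad = 0.63*5.67e-8*17.5 = 6.251175e-07 W/K^4
T^4 = 2.5003378e+09 K^4
T = 223.6144 K = -49.5356 C

-49.5356 degrees Celsius


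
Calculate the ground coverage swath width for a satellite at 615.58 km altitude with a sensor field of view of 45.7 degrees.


FOV = 45.7 deg = 0.7976155 rad
swath = 2 * alt * tan(FOV/2) = 2 * 615.58 * tan(0.3988077)
swath = 2 * 615.58 * 0.4213885
swath = 518.7967 km

518.7967 km


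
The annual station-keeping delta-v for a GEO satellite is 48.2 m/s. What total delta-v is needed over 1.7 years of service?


dV = rate * years = 48.2 * 1.7
dV = 81.9400 m/s

81.9400 m/s


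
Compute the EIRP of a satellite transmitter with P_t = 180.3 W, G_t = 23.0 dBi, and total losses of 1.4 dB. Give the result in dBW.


Pt = 180.3 W = 22.5600 dBW
EIRP = Pt_dBW + Gt - losses = 22.5600 + 23.0 - 1.4 = 44.1600 dBW

44.1600 dBW


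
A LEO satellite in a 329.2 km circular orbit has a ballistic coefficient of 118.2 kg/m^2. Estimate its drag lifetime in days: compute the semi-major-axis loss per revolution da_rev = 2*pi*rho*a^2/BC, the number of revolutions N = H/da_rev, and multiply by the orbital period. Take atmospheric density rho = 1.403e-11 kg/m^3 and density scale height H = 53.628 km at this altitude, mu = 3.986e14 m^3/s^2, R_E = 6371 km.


a = R_E + alt = 6700.2000 km = 6.7002e+06 m
da_rev = 2*pi*rho*a^2/BC = 2*pi*1.403e-11*(6.7002e+06)^2/118.2 = 33.480782 m per revolution
N = H/da_rev = 53628.0000 m / 33.480782 m = 1601.7547 revolutions
P = 2*pi*sqrt(a^3/mu) = 5458.1174 s
lifetime = N*P = 1601.7547 * 5458.1174 = 8.7425651e+06 s = 101.1871 days

101.1871 days


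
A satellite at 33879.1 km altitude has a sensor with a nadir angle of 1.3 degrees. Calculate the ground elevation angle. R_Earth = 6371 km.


r = R_E + alt = 40250.1000 km
Law of sines in the satellite / Earth-center / ground-point triangle:
  sin(nadir)/R_E = sin(90 + el)/r  =>  cos(el) = (r/R_E)*sin(nadir)
cos(el) = (40250.1000 / 6371.0000) * sin(1.3 deg) = 0.1433319
el = arccos(0.1433319) = 81.7593 deg
(Earth-central angle = 90 - nadir - el = 6.9407 deg)

81.7593 degrees


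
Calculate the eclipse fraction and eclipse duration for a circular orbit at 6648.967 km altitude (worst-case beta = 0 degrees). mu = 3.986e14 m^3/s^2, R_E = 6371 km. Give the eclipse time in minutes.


r = 13019.9670 km
T = 246.4193 min
Eclipse fraction = arcsin(R_E/r)/pi = arcsin(6371.0000/13019.9670)/pi
= arcsin(0.4893254)/pi = 0.1627569
Eclipse duration = 0.1627569 * 246.4193 = 40.1065 min

40.1065 minutes


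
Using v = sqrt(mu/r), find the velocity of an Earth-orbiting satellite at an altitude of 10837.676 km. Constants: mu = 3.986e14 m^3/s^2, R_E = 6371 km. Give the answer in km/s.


r = R_E + alt = 6371.0 + 10837.676 = 17208.6760 km = 1.7208676e+07 m
v = sqrt(mu/r) = sqrt(3.986e14 / 1.7208676e+07) = 4812.7679 m/s = 4.8128 km/s

4.8128 km/s


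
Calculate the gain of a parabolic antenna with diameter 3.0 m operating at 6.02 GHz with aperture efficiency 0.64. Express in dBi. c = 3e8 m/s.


lambda = c/f = 3e8 / 6.02e+09 = 0.04983389 m
G = eta*(pi*D/lambda)^2 = 0.64*(pi*3.0/0.04983389)^2
G = 22891.4183 (linear)
G = 10*log10(22891.4183) = 43.5967 dBi

43.5967 dBi


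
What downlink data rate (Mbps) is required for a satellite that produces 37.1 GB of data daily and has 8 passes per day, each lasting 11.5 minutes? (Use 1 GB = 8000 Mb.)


total contact time = 8 * 11.5 * 60 = 5520.0000 s
data = 37.1 GB = 296800.0000 Mb
rate = 296800.0000 / 5520.0000 = 53.7681 Mbps

53.7681 Mbps


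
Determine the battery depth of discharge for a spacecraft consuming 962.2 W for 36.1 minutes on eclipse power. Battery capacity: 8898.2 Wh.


E_used = P * t / 60 = 962.2 * 36.1 / 60 = 578.9237 Wh
DOD = E_used / E_total * 100 = 578.9237 / 8898.2 * 100
DOD = 6.5061 %

6.5061 %


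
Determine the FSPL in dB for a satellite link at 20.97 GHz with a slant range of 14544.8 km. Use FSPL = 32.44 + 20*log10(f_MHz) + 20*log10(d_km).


f = 20.97 GHz = 20970.0000 MHz
d = 14544.8 km
FSPL = 32.44 + 20*log10(20970.0000) + 20*log10(14544.8)
FSPL = 32.44 + 86.4320 + 83.2542
FSPL = 202.1261 dB

202.1261 dB


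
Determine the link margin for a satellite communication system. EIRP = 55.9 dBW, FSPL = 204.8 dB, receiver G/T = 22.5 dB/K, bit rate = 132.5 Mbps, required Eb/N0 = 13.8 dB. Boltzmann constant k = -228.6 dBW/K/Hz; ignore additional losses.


C/N0 = EIRP - FSPL + G/T - k = 55.9 - 204.8 + 22.5 - (-228.6)
C/N0 = 102.2000 dB-Hz
R_b = 132.5 Mbps = 1.325e+08 bps -> 10*log10(R_b) = 81.2222 dB-Hz
Eb/N0 = C/N0 - 10*log10(R_b) = 102.2000 - 81.2222 = 20.9778 dB
Margin = Eb/N0 - Eb/N0_req = 20.9778 - 13.8 = 7.1778 dB (link closes)

7.1778 dB


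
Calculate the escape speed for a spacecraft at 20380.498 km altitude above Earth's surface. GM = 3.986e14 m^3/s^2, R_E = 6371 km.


r = 6371.0 + 20380.498 = 26751.4980 km = 2.6751498e+07 m
v_esc = sqrt(2*mu/r) = sqrt(2*3.986e14 / 2.6751498e+07)
v_esc = 5458.9560 m/s = 5.4590 km/s

5.4590 km/s


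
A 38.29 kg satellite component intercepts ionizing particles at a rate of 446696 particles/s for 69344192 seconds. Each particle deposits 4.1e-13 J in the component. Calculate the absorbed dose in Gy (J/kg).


Total energy deposited = rate * time * E_per
  = 446696 * 69344192 * 4.1e-13 = 12.7001 J
Dose = E_total / mass = 12.7001 / 38.29
Dose = 0.331681 Gy

0.3317 Gy


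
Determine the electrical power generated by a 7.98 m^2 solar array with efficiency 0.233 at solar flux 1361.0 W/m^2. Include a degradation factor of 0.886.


P = area * eta * S * degradation
P = 7.98 * 0.233 * 1361.0 * 0.886
P = 2242.0777 W

2242.0777 W


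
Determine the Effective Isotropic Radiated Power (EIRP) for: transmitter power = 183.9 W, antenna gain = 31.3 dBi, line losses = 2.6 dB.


Pt = 183.9 W = 22.6458 dBW
EIRP = Pt_dBW + Gt - losses = 22.6458 + 31.3 - 2.6 = 51.3458 dBW

51.3458 dBW


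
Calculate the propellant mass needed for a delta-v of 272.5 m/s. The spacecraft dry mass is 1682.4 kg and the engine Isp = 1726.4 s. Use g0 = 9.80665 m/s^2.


ve = Isp * g0 = 1726.4 * 9.80665 = 16930.200560 m/s
mass ratio = exp(dv/ve) = exp(272.5/16930.200560) = 1.01622573
m_prop = m_dry * (mr - 1) = 1682.4 * (1.01622573 - 1)
m_prop = 27.2982 kg

27.2982 kg


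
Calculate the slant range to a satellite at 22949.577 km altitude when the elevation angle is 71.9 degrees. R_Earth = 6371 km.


h = 22949.577 km, el = 71.9 deg
d = -R_E*sin(el) + sqrt((R_E*sin(el))^2 + 2*R_E*h + h^2)
d = -6371.0000*sin(1.2549) + sqrt((6371.0000*0.9505157)^2 + 2*6371.0000*22949.577 + 22949.577^2)
d = 23197.9569 km

23197.9569 km


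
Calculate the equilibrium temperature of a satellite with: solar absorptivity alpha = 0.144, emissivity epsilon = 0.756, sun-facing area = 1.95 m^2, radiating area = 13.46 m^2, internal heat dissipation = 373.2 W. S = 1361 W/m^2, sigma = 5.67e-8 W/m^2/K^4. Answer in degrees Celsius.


Numerator = alpha*S*A_sun + Q_int = 0.144*1361*1.95 + 373.2 = 755.3688 W
Denominator = eps*sigma*A_rad = 0.756*5.67e-8*13.46 = 5.7696559e-07 W/K^4
T^4 = 1.3092094e+09 K^4
T = 190.2183 K = -82.9317 C

-82.9317 degrees Celsius


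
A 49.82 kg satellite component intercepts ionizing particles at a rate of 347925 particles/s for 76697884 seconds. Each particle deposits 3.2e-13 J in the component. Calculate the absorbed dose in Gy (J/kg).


Total energy deposited = rate * time * E_per
  = 347925 * 76697884 * 3.2e-13 = 8.5392 J
Dose = E_total / mass = 8.5392 / 49.82
Dose = 0.1714018 Gy

0.1714 Gy


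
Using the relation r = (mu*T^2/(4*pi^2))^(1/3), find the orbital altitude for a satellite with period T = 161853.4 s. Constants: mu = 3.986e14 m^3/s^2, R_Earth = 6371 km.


T = 161853.4 s
r = (mu*T^2/(4*pi^2))^(1/3) = (3.986e14 * 161853.4^2 / (4*pi^2))^(1/3)
r = 6.419094e+07 m = 64190.9403 km
alt = r - R_E = 64190.9403 - 6371 = 57819.9403 km

57819.9403 km


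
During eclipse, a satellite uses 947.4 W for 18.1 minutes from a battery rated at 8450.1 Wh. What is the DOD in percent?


E_used = P * t / 60 = 947.4 * 18.1 / 60 = 285.7990 Wh
DOD = E_used / E_total * 100 = 285.7990 / 8450.1 * 100
DOD = 3.3822 %

3.3822 %


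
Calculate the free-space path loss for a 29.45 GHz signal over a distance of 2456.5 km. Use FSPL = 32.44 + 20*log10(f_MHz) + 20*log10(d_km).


f = 29.45 GHz = 29450.0000 MHz
d = 2456.5 km
FSPL = 32.44 + 20*log10(29450.0000) + 20*log10(2456.5)
FSPL = 32.44 + 89.3817 + 67.8063
FSPL = 189.6280 dB

189.6280 dB


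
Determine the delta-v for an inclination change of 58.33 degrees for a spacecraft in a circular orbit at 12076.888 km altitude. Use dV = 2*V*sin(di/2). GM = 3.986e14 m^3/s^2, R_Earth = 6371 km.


r = 18447.8880 km = 1.8447888e+07 m
V = sqrt(mu/r) = 4648.3125 m/s
di = 58.33 deg = 1.0181 rad
dV = 2*V*sin(di/2) = 2*4648.3125*sin(0.5090253)
dV = 4530.4902 m/s = 4.5305 km/s

4.5305 km/s


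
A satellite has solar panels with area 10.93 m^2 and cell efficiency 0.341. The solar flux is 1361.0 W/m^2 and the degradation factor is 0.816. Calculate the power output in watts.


P = area * eta * S * degradation
P = 10.93 * 0.341 * 1361.0 * 0.816
P = 4139.2611 W

4139.2611 W


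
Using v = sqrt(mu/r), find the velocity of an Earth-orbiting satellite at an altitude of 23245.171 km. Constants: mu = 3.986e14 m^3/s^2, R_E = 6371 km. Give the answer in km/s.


r = R_E + alt = 6371.0 + 23245.171 = 29616.1710 km = 2.9616171e+07 m
v = sqrt(mu/r) = sqrt(3.986e14 / 2.9616171e+07) = 3668.6324 m/s = 3.6686 km/s

3.6686 km/s


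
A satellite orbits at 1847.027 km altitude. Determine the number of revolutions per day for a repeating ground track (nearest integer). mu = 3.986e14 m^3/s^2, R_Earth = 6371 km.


r = 8.218027e+06 m
T = 2*pi*sqrt(r^3/mu) = 7414.1705 s = 123.5695 min
revs/day = 1440 / 123.5695 = 11.6534
Rounded: 12 revolutions per day

12 revolutions per day


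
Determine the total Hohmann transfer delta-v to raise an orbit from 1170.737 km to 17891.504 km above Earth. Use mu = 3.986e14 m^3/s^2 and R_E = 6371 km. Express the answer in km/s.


r1 = 7541.7370 km = 7.541737e+06 m
r2 = 24262.5040 km = 2.4262504e+07 m
dv1 = sqrt(mu/r1)*(sqrt(2*r2/(r1+r2)) - 1) = 1709.9604 m/s
dv2 = sqrt(mu/r2)*(1 - sqrt(2*r1/(r1+r2))) = 1261.9101 m/s
total dv = |dv1| + |dv2| = 1709.9604 + 1261.9101 = 2971.8706 m/s = 2.9719 km/s

2.9719 km/s


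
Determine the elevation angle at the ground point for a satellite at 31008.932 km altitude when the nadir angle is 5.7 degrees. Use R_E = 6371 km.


r = R_E + alt = 37379.9320 km
Law of sines in the satellite / Earth-center / ground-point triangle:
  sin(nadir)/R_E = sin(90 + el)/r  =>  cos(el) = (r/R_E)*sin(nadir)
cos(el) = (37379.9320 / 6371.0000) * sin(5.7 deg) = 0.5827288
el = arccos(0.5827288) = 54.3573 deg
(Earth-central angle = 90 - nadir - el = 29.9427 deg)

54.3573 degrees


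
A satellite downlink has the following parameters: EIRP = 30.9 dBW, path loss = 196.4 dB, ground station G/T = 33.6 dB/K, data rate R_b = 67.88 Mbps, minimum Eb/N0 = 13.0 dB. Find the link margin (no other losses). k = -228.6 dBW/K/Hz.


C/N0 = EIRP - FSPL + G/T - k = 30.9 - 196.4 + 33.6 - (-228.6)
C/N0 = 96.7000 dB-Hz
R_b = 67.88 Mbps = 6.788e+07 bps -> 10*log10(R_b) = 78.3174 dB-Hz
Eb/N0 = C/N0 - 10*log10(R_b) = 96.7000 - 78.3174 = 18.3826 dB
Margin = Eb/N0 - Eb/N0_req = 18.3826 - 13.0 = 5.3826 dB (link closes)

5.3826 dB


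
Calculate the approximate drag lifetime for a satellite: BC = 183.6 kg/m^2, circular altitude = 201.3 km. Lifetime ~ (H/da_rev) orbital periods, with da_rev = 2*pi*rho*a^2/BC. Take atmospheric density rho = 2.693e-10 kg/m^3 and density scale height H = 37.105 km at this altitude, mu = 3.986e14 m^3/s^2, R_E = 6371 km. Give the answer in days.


a = R_E + alt = 6572.3000 km = 6.5723e+06 m
da_rev = 2*pi*rho*a^2/BC = 2*pi*2.693e-10*(6.5723e+06)^2/183.6 = 398.087282 m per revolution
N = H/da_rev = 37105.0000 m / 398.087282 m = 93.2082 revolutions
P = 2*pi*sqrt(a^3/mu) = 5302.5807 s
lifetime = N*P = 93.2082 * 5302.5807 = 494244.0192 s = 5.7204 days

5.7204 days


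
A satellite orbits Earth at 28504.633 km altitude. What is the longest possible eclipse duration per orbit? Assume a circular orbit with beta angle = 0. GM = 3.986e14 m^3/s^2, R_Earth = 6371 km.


r = 34875.6330 km
T = 1080.2969 min
Eclipse fraction = arcsin(R_E/r)/pi = arcsin(6371.0000/34875.6330)/pi
= arcsin(0.1826777)/pi = 0.05847648
Eclipse duration = 0.05847648 * 1080.2969 = 63.1720 min

63.1720 minutes


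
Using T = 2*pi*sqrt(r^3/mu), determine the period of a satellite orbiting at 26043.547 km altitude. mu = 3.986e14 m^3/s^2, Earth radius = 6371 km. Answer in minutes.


r = 32414.5470 km = 3.2414547e+07 m
T = 2*pi*sqrt(r^3/mu) = 2*pi*sqrt(3.4058057e+22 / 3.986e14)
T = 58079.2709 s = 967.9878 min

967.9878 minutes


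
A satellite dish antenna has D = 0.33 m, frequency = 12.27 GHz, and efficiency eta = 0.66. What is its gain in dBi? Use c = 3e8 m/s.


lambda = c/f = 3e8 / 1.227e+10 = 0.02444988 m
G = eta*(pi*D/lambda)^2 = 0.66*(pi*0.33/0.02444988)^2
G = 1186.6378 (linear)
G = 10*log10(1186.6378) = 30.7432 dBi

30.7432 dBi


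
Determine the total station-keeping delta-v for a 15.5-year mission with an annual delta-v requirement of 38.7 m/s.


dV = rate * years = 38.7 * 15.5
dV = 599.8500 m/s

599.8500 m/s


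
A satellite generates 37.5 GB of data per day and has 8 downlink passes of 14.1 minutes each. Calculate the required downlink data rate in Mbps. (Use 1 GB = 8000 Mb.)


total contact time = 8 * 14.1 * 60 = 6768.0000 s
data = 37.5 GB = 300000.0000 Mb
rate = 300000.0000 / 6768.0000 = 44.3262 Mbps

44.3262 Mbps


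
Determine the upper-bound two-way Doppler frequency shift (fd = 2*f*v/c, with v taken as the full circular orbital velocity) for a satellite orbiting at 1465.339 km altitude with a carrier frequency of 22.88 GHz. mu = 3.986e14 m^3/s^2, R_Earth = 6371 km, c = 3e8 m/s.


r = 7.836339e+06 m
v = sqrt(mu/r) = 7132.0116 m/s (worst-case radial velocity)
f = 22.88 GHz = 2.288e+10 Hz
fd = 2*f*v/c = 2*2.288e+10*7132.0116/3.0e+08
fd = 1.0878695e+06 Hz

1.0879e+06 Hz


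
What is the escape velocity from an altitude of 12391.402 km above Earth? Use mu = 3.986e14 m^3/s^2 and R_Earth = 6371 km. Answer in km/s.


r = 6371.0 + 12391.402 = 18762.4020 km = 1.8762402e+07 m
v_esc = sqrt(2*mu/r) = sqrt(2*3.986e14 / 1.8762402e+07)
v_esc = 6518.3763 m/s = 6.5184 km/s

6.5184 km/s


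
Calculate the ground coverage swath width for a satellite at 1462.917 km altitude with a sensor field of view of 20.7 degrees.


FOV = 20.7 deg = 0.3612832 rad
swath = 2 * alt * tan(FOV/2) = 2 * 1462.917 * tan(0.1806416)
swath = 2 * 1462.917 * 0.1826324
swath = 534.3522 km

534.3522 km


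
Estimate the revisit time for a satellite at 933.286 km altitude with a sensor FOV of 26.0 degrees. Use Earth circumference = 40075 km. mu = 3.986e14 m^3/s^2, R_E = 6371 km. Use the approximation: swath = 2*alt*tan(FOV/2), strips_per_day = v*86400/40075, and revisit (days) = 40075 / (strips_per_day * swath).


swath = 2*933.286*tan(0.2268928) = 430.9321 km
v = sqrt(mu/r) = 7387.1984 m/s = 7.3872 km/s
strips/day = v*86400/40075 = 7.3872*86400/40075 = 15.9265
coverage/day = strips * swath = 15.9265 * 430.9321 = 6863.2342 km
revisit = 40075 / 6863.2342 = 5.8391 days

5.8391 days


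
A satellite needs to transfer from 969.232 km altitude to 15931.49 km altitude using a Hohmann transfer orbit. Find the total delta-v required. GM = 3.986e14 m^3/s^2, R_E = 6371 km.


r1 = 7340.2320 km = 7.340232e+06 m
r2 = 22302.4900 km = 2.230249e+07 m
dv1 = sqrt(mu/r1)*(sqrt(2*r2/(r1+r2)) - 1) = 1670.4530 m/s
dv2 = sqrt(mu/r2)*(1 - sqrt(2*r1/(r1+r2))) = 1252.4727 m/s
total dv = |dv1| + |dv2| = 1670.4530 + 1252.4727 = 2922.9257 m/s = 2.9229 km/s

2.9229 km/s


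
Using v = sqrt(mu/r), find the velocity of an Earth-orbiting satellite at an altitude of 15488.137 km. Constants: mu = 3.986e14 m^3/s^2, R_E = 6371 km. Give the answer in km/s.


r = R_E + alt = 6371.0 + 15488.137 = 21859.1370 km = 2.1859137e+07 m
v = sqrt(mu/r) = sqrt(3.986e14 / 2.1859137e+07) = 4270.2386 m/s = 4.2702 km/s

4.2702 km/s


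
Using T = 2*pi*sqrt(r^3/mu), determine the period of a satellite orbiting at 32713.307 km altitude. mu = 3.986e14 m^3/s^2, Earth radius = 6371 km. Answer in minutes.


r = 39084.3070 km = 3.9084307e+07 m
T = 2*pi*sqrt(r^3/mu) = 2*pi*sqrt(5.9704525e+22 / 3.986e14)
T = 76897.9647 s = 1281.6327 min

1281.6327 minutes


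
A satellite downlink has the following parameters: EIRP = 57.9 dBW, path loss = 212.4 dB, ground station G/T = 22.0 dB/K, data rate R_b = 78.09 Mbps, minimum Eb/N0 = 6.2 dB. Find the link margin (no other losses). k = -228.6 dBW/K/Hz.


C/N0 = EIRP - FSPL + G/T - k = 57.9 - 212.4 + 22.0 - (-228.6)
C/N0 = 96.1000 dB-Hz
R_b = 78.09 Mbps = 7.809e+07 bps -> 10*log10(R_b) = 78.9260 dB-Hz
Eb/N0 = C/N0 - 10*log10(R_b) = 96.1000 - 78.9260 = 17.1740 dB
Margin = Eb/N0 - Eb/N0_req = 17.1740 - 6.2 = 10.9740 dB (link closes)

10.9740 dB


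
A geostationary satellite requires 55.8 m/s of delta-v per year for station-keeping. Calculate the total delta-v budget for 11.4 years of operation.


dV = rate * years = 55.8 * 11.4
dV = 636.1200 m/s

636.1200 m/s


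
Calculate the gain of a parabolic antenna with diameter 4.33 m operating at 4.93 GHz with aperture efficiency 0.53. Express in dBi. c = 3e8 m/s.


lambda = c/f = 3e8 / 4.93e+09 = 0.06085193 m
G = eta*(pi*D/lambda)^2 = 0.53*(pi*4.33/0.06085193)^2
G = 26485.1683 (linear)
G = 10*log10(26485.1683) = 44.2300 dBi

44.2300 dBi


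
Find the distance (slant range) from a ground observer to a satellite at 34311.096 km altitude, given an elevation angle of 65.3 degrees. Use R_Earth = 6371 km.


h = 34311.096 km, el = 65.3 deg
d = -R_E*sin(el) + sqrt((R_E*sin(el))^2 + 2*R_E*h + h^2)
d = -6371.0000*sin(1.1397) + sqrt((6371.0000*0.9085082)^2 + 2*6371.0000*34311.096 + 34311.096^2)
d = 34806.7889 km

34806.7889 km


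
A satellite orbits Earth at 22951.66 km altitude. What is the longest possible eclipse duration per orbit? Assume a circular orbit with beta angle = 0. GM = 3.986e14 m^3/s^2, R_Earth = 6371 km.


r = 29322.6600 km
T = 832.8466 min
Eclipse fraction = arcsin(R_E/r)/pi = arcsin(6371.0000/29322.6600)/pi
= arcsin(0.2172722)/pi = 0.06971594
Eclipse duration = 0.06971594 * 832.8466 = 58.0627 min

58.0627 minutes


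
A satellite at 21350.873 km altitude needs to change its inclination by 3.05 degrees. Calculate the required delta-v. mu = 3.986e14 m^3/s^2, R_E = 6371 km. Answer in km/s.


r = 27721.8730 km = 2.7721873e+07 m
V = sqrt(mu/r) = 3791.9043 m/s
di = 3.05 deg = 0.05323254 rad
dV = 2*V*sin(di/2) = 2*3791.9043*sin(0.02661627)
dV = 201.8289 m/s = 0.2018289 km/s

0.2018 km/s


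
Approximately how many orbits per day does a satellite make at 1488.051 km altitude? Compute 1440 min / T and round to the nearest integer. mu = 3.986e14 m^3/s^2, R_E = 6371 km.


r = 7.859051e+06 m
T = 2*pi*sqrt(r^3/mu) = 6933.7213 s = 115.5620 min
revs/day = 1440 / 115.5620 = 12.4608
Rounded: 12 revolutions per day

12 revolutions per day


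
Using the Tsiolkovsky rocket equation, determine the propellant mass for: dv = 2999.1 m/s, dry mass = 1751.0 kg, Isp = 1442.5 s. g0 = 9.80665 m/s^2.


ve = Isp * g0 = 1442.5 * 9.80665 = 14146.092625 m/s
mass ratio = exp(dv/ve) = exp(2999.1/14146.092625) = 1.23615910
m_prop = m_dry * (mr - 1) = 1751.0 * (1.23615910 - 1)
m_prop = 413.5146 kg

413.5146 kg


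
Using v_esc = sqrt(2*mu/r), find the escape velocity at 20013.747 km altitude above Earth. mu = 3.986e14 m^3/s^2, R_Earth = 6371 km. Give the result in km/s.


r = 6371.0 + 20013.747 = 26384.7470 km = 2.6384747e+07 m
v_esc = sqrt(2*mu/r) = sqrt(2*3.986e14 / 2.6384747e+07)
v_esc = 5496.7651 m/s = 5.4968 km/s

5.4968 km/s


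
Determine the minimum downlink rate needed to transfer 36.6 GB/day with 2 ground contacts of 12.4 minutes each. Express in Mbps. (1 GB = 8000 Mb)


total contact time = 2 * 12.4 * 60 = 1488.0000 s
data = 36.6 GB = 292800.0000 Mb
rate = 292800.0000 / 1488.0000 = 196.7742 Mbps

196.7742 Mbps


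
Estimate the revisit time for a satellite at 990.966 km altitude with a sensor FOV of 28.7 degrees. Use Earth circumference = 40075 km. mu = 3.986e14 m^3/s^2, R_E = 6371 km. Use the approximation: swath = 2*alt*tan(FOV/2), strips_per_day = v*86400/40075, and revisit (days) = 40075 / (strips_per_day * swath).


swath = 2*990.966*tan(0.2504547) = 507.0305 km
v = sqrt(mu/r) = 7358.2026 m/s = 7.3582 km/s
strips/day = v*86400/40075 = 7.3582*86400/40075 = 15.8640
coverage/day = strips * swath = 15.8640 * 507.0305 = 8043.5177 km
revisit = 40075 / 8043.5177 = 4.9823 days

4.9823 days
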